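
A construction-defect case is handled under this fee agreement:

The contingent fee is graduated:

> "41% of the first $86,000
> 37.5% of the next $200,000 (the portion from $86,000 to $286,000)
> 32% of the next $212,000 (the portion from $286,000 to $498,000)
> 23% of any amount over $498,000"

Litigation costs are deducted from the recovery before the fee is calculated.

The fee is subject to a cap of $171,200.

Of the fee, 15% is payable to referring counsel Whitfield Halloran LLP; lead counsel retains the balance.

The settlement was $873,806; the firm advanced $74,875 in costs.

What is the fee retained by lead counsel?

Fee base (net of costs): $873,806 − $74,875 = $798,931
First $86,000 at 41% = $35,260.00
Next $200,000 at 37.5% = $75,000.00
Next $212,000 at 32% = $67,840.00
Remaining $300,931 at 23% = $69,214.13
Fee: $35,260.00 + $75,000.00 + $67,840.00 + $69,214.13 = $247,314.13
$247,314.13 exceeds the $171,200 cap, so the fee is capped at $171,200.00.
Referral share: 15% of $171,200.00 = $25,680.00; lead counsel retains $171,200.00 − $25,680.00 = $145,520.00.

$145,520.00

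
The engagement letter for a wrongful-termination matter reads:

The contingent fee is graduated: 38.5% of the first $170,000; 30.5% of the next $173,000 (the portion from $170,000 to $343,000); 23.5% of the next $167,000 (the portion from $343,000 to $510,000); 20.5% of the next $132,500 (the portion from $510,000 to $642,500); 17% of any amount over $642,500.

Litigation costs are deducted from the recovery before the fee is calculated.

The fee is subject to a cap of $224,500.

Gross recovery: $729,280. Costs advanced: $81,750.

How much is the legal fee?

$185,477.60

Fee base (net of costs): $729,280 − $81,750 = $647,530
First $170,000 at 38.5% = $65,450.00
Next $173,000 at 30.5% = $52,765.00
Next $167,000 at 23.5% = $39,245.00
Next $132,500 at 20.5% = $27,162.50
Remaining $5,030 at 17% = $855.10
Fee: $65,450.00 + $52,765.00 + $39,245.00 + $27,162.50 + $855.10 = $185,477.60
$185,477.60 is under the $224,500 cap.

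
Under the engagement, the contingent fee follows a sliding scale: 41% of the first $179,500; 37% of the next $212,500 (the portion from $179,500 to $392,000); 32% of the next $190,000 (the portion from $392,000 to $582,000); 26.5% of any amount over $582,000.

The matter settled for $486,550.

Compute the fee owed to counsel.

First $179,500 at 41% = $73,595.00
Next $212,500 at 37% = $78,625.00
Remaining $94,550 at 32% = $30,256.00
Fee: $73,595.00 + $78,625.00 + $30,256.00 = $182,476.00

$182,476.00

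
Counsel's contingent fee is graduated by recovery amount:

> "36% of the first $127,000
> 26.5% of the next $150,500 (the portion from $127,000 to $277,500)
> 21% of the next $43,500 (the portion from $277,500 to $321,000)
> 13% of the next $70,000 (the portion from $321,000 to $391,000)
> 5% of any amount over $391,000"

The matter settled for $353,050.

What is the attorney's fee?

$98,904.00

First $127,000 at 36% = $45,720.00
Next $150,500 at 26.5% = $39,882.50
Next $43,500 at 21% = $9,135.00
Remaining $32,050 at 13% = $4,166.50
Fee: $45,720.00 + $39,882.50 + $9,135.00 + $4,166.50 = $98,904.00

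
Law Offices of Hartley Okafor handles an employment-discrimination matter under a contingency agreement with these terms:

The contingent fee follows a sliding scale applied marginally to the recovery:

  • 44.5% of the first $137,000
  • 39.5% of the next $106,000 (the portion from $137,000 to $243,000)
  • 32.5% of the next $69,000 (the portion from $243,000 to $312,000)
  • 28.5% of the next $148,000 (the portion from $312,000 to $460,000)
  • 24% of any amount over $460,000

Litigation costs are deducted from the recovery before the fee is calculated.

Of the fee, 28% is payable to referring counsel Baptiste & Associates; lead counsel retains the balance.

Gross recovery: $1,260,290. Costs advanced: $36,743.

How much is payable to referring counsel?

$98,193.56

Fee base (net of costs): $1,260,290 − $36,743 = $1,223,547
First $137,000 at 44.5% = $60,965.00
Next $106,000 at 39.5% = $41,870.00
Next $69,000 at 32.5% = $22,425.00
Next $148,000 at 28.5% = $42,180.00
Remaining $763,547 at 24% = $183,251.28
Fee: $60,965.00 + $41,870.00 + $22,425.00 + $42,180.00 + $183,251.28 = $350,691.28
Referral share: 28% of $350,691.28 = $98,193.56; lead counsel retains $350,691.28 − $98,193.56 = $252,497.72.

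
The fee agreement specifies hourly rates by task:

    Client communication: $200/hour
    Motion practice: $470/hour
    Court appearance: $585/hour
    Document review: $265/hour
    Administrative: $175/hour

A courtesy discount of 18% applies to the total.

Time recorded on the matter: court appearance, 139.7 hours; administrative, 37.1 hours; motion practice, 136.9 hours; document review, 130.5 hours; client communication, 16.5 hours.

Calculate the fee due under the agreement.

Client communication: 16.5 × $200 = $3,300.00
Motion practice: 136.9 × $470 = $64,343.00
Court appearance: 139.7 × $585 = $81,724.50
Document review: 130.5 × $265 = $34,582.50
Administrative: 37.1 × $175 = $6,492.50
Subtotal: $190,442.50
Less 18% discount: −$34,279.65
Total: $190,442.50 − $34,279.65 = $156,162.85

$156,162.85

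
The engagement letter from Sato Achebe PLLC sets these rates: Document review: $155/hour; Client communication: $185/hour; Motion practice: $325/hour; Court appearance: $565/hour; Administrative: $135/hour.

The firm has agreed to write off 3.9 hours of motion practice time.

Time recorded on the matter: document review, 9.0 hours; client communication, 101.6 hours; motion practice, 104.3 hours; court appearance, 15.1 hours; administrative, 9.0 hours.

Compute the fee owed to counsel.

Document review: 9.0 × $155 = $1,395.00
Client communication: 101.6 × $185 = $18,796.00
Motion practice: 104.3 × $325 = $33,897.50
Court appearance: 15.1 × $565 = $8,531.50
Administrative: 9.0 × $135 = $1,215.00
Subtotal: $63,835.00
Write-off: 3.9 × $325 = $1,267.50
Total: $63,835.00 − $1,267.50 = $62,567.50

$62,567.50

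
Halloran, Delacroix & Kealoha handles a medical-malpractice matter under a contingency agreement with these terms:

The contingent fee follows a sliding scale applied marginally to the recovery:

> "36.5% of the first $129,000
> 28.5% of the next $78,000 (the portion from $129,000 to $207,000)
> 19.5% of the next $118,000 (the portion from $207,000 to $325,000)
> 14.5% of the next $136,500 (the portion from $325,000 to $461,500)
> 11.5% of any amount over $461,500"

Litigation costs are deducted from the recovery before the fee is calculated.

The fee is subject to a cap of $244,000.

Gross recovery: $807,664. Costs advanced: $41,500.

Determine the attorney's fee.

Fee base (net of costs): $807,664 − $41,500 = $766,164
First $129,000 at 36.5% = $47,085.00
Next $78,000 at 28.5% = $22,230.00
Next $118,000 at 19.5% = $23,010.00
Next $136,500 at 14.5% = $19,792.50
Remaining $304,664 at 11.5% = $35,036.36
Fee: $47,085.00 + $22,230.00 + $23,010.00 + $19,792.50 + $35,036.36 = $147,153.86
$147,153.86 is under the $244,000 cap.

$147,153.86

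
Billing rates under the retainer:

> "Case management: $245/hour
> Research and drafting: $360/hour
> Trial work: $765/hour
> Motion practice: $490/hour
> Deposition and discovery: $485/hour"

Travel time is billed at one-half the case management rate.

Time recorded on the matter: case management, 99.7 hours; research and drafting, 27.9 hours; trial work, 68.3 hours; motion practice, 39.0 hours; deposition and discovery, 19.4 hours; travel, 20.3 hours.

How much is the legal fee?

Case management: 99.7 × $245 = $24,426.50
Research and drafting: 27.9 × $360 = $10,044.00
Trial work: 68.3 × $765 = $52,249.50
Motion practice: 39.0 × $490 = $19,110.00
Deposition and discovery: 19.4 × $485 = $9,409.00
Subtotal: $24,426.50 + $10,044.00 + $52,249.50 + $19,110.00 + $9,409.00 = $115,239.00
Travel: 20.3 × ($245 ÷ 2) = 20.3 × $122.50 = $2,486.75
Total: $115,239.00 + $2,486.75 = $117,725.75

$117,725.75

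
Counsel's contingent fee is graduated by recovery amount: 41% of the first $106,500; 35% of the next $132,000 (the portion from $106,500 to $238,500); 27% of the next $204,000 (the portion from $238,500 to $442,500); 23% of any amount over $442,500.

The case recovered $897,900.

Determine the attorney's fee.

$249,687.00

First $106,500 at 41% = $43,665.00
Next $132,000 at 35% = $46,200.00
Next $204,000 at 27% = $55,080.00
Remaining $455,400 at 23% = $104,742.00
Fee: $43,665.00 + $46,200.00 + $55,080.00 + $104,742.00 = $249,687.00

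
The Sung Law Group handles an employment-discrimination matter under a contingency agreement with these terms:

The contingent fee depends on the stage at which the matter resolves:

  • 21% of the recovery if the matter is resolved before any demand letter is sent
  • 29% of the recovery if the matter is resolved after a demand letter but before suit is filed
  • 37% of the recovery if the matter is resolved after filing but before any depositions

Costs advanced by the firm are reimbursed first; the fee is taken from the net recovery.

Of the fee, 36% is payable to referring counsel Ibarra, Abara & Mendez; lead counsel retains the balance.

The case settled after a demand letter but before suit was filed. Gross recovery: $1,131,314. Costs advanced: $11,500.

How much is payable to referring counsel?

Fee base (net of costs): $1,131,314 − $11,500 = $1,119,814
The matter settled after a demand letter but before suit was filed, so the 29% rate applies.
$1,119,814 × 29% = $324,746.06
Referral share: 36% of $324,746.06 = $116,908.58; lead counsel retains $324,746.06 − $116,908.58 = $207,837.48.

$116,908.58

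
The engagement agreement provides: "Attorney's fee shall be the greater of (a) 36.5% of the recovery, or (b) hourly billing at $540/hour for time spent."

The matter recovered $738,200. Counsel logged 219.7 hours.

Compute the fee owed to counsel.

(a) 36.5% of $738,200 = $269,443.00
(b) 219.7 × $540 = $118,638.00
The greater is (a): $269,443.00.

$269,443.00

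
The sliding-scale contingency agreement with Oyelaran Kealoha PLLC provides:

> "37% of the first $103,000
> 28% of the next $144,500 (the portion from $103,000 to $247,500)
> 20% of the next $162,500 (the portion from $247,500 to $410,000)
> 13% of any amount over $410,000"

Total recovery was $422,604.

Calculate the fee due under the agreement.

First $103,000 at 37% = $38,110.00
Next $144,500 at 28% = $40,460.00
Next $162,500 at 20% = $32,500.00
Remaining $12,604 at 13% = $1,638.52
Fee: $38,110.00 + $40,460.00 + $32,500.00 + $1,638.52 = $112,708.52

$112,708.52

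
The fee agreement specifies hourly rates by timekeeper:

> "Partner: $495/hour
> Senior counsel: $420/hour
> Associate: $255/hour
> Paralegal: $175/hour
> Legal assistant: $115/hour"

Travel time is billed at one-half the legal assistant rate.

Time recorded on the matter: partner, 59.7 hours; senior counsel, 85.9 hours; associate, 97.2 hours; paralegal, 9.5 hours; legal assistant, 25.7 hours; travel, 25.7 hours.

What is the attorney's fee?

$96,511.25

Partner: 59.7 × $495 = $29,551.50
Senior counsel: 85.9 × $420 = $36,078.00
Associate: 97.2 × $255 = $24,786.00
Paralegal: 9.5 × $175 = $1,662.50
Legal assistant: 25.7 × $115 = $2,955.50
Subtotal: $29,551.50 + $36,078.00 + $24,786.00 + $1,662.50 + $2,955.50 = $95,033.50
Travel: 25.7 × ($115 ÷ 2) = 25.7 × $57.50 = $1,477.75
Total: $95,033.50 + $1,477.75 = $96,511.25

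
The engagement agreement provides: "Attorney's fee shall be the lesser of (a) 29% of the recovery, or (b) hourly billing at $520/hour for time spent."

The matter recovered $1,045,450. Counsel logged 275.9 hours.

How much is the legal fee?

(a) 29% of $1,045,450 = $303,180.50
(b) 275.9 × $520 = $143,468.00
The lesser is (b): $143,468.00.

$143,468.00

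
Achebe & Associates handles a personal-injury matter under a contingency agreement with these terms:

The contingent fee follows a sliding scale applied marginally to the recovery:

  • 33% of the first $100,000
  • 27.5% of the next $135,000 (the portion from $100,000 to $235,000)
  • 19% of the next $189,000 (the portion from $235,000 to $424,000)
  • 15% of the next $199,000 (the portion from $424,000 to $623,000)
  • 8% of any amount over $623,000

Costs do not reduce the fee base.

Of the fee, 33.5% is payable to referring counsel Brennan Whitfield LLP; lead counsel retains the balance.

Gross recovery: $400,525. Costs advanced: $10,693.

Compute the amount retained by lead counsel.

$67,547.21

Fee base is the gross recovery, $400,525; costs are reimbursed separately.
First $100,000 at 33% = $33,000.00
Next $135,000 at 27.5% = $37,125.00
Remaining $165,525 at 19% = $31,449.75
Fee: $33,000.00 + $37,125.00 + $31,449.75 = $101,574.75
Referral share: 33.5% of $101,574.75 = $34,027.54; lead counsel retains $101,574.75 − $34,027.54 = $67,547.21.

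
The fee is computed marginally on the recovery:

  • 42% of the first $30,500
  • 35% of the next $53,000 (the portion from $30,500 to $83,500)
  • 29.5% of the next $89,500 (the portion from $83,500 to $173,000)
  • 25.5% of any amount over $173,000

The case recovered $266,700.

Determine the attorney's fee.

First $30,500 at 42% = $12,810.00
Next $53,000 at 35% = $18,550.00
Next $89,500 at 29.5% = $26,402.50
Remaining $93,700 at 25.5% = $23,893.50
Fee: $12,810.00 + $18,550.00 + $26,402.50 + $23,893.50 = $81,656.00

$81,656.00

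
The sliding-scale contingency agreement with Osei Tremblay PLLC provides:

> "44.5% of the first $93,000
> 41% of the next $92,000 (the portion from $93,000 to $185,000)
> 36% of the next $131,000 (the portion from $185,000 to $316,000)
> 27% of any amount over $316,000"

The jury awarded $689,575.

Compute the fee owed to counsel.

First $93,000 at 44.5% = $41,385.00
Next $92,000 at 41% = $37,720.00
Next $131,000 at 36% = $47,160.00
Remaining $373,575 at 27% = $100,865.25
Fee: $41,385.00 + $37,720.00 + $47,160.00 + $100,865.25 = $227,130.25

$227,130.25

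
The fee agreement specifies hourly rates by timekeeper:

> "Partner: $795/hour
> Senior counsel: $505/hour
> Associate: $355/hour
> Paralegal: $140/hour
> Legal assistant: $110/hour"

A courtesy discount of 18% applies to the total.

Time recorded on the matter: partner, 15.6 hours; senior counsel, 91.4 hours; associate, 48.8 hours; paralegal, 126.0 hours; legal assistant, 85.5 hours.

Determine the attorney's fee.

Partner: 15.6 × $795 = $12,402.00
Senior counsel: 91.4 × $505 = $46,157.00
Associate: 48.8 × $355 = $17,324.00
Paralegal: 126.0 × $140 = $17,640.00
Legal assistant: 85.5 × $110 = $9,405.00
Subtotal: $102,928.00
Less 18% discount: −$18,527.04
Total: $102,928.00 − $18,527.04 = $84,400.96

$84,400.96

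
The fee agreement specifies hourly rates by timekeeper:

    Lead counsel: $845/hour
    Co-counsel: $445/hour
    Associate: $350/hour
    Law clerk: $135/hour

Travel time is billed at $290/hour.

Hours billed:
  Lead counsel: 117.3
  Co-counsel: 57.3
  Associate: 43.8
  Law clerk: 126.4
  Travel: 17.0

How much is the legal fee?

$161,941.00

Lead counsel: 117.3 × $845 = $99,118.50
Co-counsel: 57.3 × $445 = $25,498.50
Associate: 43.8 × $350 = $15,330.00
Law clerk: 126.4 × $135 = $17,064.00
Subtotal: $99,118.50 + $25,498.50 + $15,330.00 + $17,064.00 = $157,011.00
Travel: 17.0 × $290 = $4,930.00
Total: $157,011.00 + $4,930.00 = $161,941.00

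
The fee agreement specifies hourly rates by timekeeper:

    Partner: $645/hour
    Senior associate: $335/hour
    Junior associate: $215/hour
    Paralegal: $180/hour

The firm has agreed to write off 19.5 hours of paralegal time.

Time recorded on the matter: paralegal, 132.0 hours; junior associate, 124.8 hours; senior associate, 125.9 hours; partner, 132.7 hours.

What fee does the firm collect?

$174,850.00

Partner: 132.7 × $645 = $85,591.50
Senior associate: 125.9 × $335 = $42,176.50
Junior associate: 124.8 × $215 = $26,832.00
Paralegal: 132.0 × $180 = $23,760.00
Subtotal: $178,360.00
Write-off: 19.5 × $180 = $3,510.00
Total: $178,360.00 − $3,510.00 = $174,850.00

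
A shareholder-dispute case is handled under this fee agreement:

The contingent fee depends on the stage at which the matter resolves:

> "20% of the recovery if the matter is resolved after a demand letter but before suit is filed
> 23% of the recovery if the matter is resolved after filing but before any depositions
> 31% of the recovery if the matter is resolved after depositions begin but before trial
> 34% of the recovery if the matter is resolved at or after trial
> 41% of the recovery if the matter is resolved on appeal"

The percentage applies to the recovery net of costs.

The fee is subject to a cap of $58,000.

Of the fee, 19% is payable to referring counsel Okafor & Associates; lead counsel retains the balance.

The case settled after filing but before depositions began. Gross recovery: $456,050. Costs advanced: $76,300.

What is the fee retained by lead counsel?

Fee base (net of costs): $456,050 − $76,300 = $379,750
The matter settled after filing but before depositions began, so the 23% rate applies.
$379,750 × 23% = $87,342.50
$87,342.50 exceeds the $58,000 cap, so the fee is capped at $58,000.00.
Referral share: 19% of $58,000.00 = $11,020.00; lead counsel retains $58,000.00 − $11,020.00 = $46,980.00.

$46,980.00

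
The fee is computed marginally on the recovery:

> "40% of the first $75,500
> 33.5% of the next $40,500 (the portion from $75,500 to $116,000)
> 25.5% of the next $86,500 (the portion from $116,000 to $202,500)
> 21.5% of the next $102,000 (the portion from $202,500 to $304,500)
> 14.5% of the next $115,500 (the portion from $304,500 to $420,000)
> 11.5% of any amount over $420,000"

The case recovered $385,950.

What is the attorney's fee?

First $75,500 at 40% = $30,200.00
Next $40,500 at 33.5% = $13,567.50
Next $86,500 at 25.5% = $22,057.50
Next $102,000 at 21.5% = $21,930.00
Remaining $81,450 at 14.5% = $11,810.25
Fee: $30,200.00 + $13,567.50 + $22,057.50 + $21,930.00 + $11,810.25 = $99,565.25

$99,565.25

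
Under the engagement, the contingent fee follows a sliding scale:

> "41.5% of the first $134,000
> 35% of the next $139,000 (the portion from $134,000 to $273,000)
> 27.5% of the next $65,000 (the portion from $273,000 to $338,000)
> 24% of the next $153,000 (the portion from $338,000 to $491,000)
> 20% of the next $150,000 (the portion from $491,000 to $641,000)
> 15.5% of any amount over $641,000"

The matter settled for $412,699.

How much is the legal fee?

First $134,000 at 41.5% = $55,610.00
Next $139,000 at 35% = $48,650.00
Next $65,000 at 27.5% = $17,875.00
Remaining $74,699 at 24% = $17,927.76
Fee: $55,610.00 + $48,650.00 + $17,875.00 + $17,927.76 = $140,062.76

$140,062.76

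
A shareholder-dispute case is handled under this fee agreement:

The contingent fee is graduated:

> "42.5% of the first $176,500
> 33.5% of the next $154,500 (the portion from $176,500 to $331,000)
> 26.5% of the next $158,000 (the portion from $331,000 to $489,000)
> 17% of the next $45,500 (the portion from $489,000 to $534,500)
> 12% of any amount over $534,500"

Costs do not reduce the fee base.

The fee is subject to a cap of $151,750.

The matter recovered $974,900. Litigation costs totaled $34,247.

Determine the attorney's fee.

Fee base is the gross recovery, $974,900; costs are reimbursed separately.
First $176,500 at 42.5% = $75,012.50
Next $154,500 at 33.5% = $51,757.50
Next $158,000 at 26.5% = $41,870.00
Next $45,500 at 17% = $7,735.00
Remaining $440,400 at 12% = $52,848.00
Fee: $75,012.50 + $51,757.50 + $41,870.00 + $7,735.00 + $52,848.00 = $229,223.00
$229,223.00 exceeds the $151,750 cap, so the fee is capped at $151,750.00.

$151,750.00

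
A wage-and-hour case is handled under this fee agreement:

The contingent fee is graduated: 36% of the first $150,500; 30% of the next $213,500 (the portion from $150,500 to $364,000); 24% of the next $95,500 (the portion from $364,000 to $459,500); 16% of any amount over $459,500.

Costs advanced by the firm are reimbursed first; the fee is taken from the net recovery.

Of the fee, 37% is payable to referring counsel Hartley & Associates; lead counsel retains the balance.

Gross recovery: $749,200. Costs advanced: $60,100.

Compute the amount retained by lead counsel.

$112,068.18

Fee base (net of costs): $749,200 − $60,100 = $689,100
First $150,500 at 36% = $54,180.00
Next $213,500 at 30% = $64,050.00
Next $95,500 at 24% = $22,920.00
Remaining $229,600 at 16% = $36,736.00
Fee: $54,180.00 + $64,050.00 + $22,920.00 + $36,736.00 = $177,886.00
Referral share: 37% of $177,886.00 = $65,817.82; lead counsel retains $177,886.00 − $65,817.82 = $112,068.18.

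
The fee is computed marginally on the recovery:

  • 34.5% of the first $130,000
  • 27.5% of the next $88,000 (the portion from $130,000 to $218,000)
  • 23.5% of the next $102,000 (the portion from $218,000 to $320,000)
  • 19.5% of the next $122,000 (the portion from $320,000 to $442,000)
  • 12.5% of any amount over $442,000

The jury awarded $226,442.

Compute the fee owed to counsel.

$71,033.87

First $130,000 at 34.5% = $44,850.00
Next $88,000 at 27.5% = $24,200.00
Remaining $8,442 at 23.5% = $1,983.87
Fee: $44,850.00 + $24,200.00 + $1,983.87 = $71,033.87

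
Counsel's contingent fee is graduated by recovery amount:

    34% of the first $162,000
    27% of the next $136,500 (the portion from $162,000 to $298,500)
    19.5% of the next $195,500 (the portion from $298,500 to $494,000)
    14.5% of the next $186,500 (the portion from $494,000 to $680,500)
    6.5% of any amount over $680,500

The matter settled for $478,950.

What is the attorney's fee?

$127,122.75

First $162,000 at 34% = $55,080.00
Next $136,500 at 27% = $36,855.00
Remaining $180,450 at 19.5% = $35,187.75
Fee: $55,080.00 + $36,855.00 + $35,187.75 = $127,122.75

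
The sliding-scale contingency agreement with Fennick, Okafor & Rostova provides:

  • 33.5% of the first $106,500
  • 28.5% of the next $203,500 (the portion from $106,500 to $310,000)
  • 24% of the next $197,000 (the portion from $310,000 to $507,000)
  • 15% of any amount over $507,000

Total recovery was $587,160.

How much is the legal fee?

First $106,500 at 33.5% = $35,677.50
Next $203,500 at 28.5% = $57,997.50
Next $197,000 at 24% = $47,280.00
Remaining $80,160 at 15% = $12,024.00
Fee: $35,677.50 + $57,997.50 + $47,280.00 + $12,024.00 = $152,979.00

$152,979.00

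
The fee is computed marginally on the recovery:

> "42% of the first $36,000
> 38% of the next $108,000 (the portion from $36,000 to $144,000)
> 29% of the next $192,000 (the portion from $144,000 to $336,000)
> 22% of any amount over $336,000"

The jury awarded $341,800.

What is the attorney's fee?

First $36,000 at 42% = $15,120.00
Next $108,000 at 38% = $41,040.00
Next $192,000 at 29% = $55,680.00
Remaining $5,800 at 22% = $1,276.00
Fee: $15,120.00 + $41,040.00 + $55,680.00 + $1,276.00 = $113,116.00

$113,116.00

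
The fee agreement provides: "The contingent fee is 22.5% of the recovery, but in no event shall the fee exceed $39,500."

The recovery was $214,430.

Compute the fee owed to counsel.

$39,500.00

22.5% of $214,430 = $48,246.75
That exceeds the $39,500 cap, so the fee is capped at $39,500.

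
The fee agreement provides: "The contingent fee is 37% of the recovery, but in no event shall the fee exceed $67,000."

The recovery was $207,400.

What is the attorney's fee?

$67,000.00

37% of $207,400 = $76,738.00
That exceeds the $67,000 cap, so the fee is capped at $67,000.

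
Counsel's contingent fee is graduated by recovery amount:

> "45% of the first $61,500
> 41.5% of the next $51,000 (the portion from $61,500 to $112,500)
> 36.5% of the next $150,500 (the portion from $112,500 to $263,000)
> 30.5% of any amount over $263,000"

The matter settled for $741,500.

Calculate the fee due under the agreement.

$249,715.00

First $61,500 at 45% = $27,675.00
Next $51,000 at 41.5% = $21,165.00
Next $150,500 at 36.5% = $54,932.50
Remaining $478,500 at 30.5% = $145,942.50
Fee: $27,675.00 + $21,165.00 + $54,932.50 + $145,942.50 = $249,715.00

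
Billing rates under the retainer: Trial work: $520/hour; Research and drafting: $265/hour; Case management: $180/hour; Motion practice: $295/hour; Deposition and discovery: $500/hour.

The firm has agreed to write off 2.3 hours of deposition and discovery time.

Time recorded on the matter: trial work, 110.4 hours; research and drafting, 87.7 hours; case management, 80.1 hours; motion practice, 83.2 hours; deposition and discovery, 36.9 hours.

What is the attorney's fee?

Trial work: 110.4 × $520 = $57,408.00
Research and drafting: 87.7 × $265 = $23,240.50
Case management: 80.1 × $180 = $14,418.00
Motion practice: 83.2 × $295 = $24,544.00
Deposition and discovery: 36.9 × $500 = $18,450.00
Subtotal: $138,060.50
Write-off: 2.3 × $500 = $1,150.00
Total: $138,060.50 − $1,150.00 = $136,910.50

$136,910.50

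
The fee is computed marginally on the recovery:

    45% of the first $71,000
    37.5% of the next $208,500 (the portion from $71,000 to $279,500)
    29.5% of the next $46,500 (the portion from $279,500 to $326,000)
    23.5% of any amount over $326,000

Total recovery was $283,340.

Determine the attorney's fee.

First $71,000 at 45% = $31,950.00
Next $208,500 at 37.5% = $78,187.50
Remaining $3,840 at 29.5% = $1,132.80
Fee: $31,950.00 + $78,187.50 + $1,132.80 = $111,270.30

$111,270.30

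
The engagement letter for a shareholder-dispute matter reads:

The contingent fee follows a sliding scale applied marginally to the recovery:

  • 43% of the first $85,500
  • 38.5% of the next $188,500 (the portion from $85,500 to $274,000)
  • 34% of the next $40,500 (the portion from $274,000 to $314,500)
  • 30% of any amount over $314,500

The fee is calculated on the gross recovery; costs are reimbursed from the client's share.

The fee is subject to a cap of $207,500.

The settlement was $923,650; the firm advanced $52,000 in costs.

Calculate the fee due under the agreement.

$207,500.00

Fee base is the gross recovery, $923,650; costs are reimbursed separately.
First $85,500 at 43% = $36,765.00
Next $188,500 at 38.5% = $72,572.50
Next $40,500 at 34% = $13,770.00
Remaining $609,150 at 30% = $182,745.00
Fee: $36,765.00 + $72,572.50 + $13,770.00 + $182,745.00 = $305,852.50
$305,852.50 exceeds the $207,500 cap, so the fee is capped at $207,500.00.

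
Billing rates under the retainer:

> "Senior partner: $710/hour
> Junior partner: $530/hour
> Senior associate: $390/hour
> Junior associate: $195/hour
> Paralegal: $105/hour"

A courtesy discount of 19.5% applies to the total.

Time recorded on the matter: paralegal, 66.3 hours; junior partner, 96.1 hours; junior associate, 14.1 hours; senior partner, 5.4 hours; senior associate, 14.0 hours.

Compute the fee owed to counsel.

Senior partner: 5.4 × $710 = $3,834.00
Junior partner: 96.1 × $530 = $50,933.00
Senior associate: 14.0 × $390 = $5,460.00
Junior associate: 14.1 × $195 = $2,749.50
Paralegal: 66.3 × $105 = $6,961.50
Subtotal: $69,938.00
Less 19.5% discount: −$13,637.91
Total: $69,938.00 − $13,637.91 = $56,300.09

$56,300.09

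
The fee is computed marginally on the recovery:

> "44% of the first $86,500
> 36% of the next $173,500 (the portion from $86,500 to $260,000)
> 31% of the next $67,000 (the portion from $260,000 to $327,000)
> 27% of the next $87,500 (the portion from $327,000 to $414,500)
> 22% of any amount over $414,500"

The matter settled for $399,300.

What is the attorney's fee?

First $86,500 at 44% = $38,060.00
Next $173,500 at 36% = $62,460.00
Next $67,000 at 31% = $20,770.00
Remaining $72,300 at 27% = $19,521.00
Fee: $38,060.00 + $62,460.00 + $20,770.00 + $19,521.00 = $140,811.00

$140,811.00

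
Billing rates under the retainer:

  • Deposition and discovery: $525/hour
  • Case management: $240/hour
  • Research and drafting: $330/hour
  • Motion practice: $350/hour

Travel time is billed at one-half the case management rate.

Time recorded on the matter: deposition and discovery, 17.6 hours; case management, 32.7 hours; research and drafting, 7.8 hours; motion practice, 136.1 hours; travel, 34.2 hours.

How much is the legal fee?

$71,401.00

Deposition and discovery: 17.6 × $525 = $9,240.00
Case management: 32.7 × $240 = $7,848.00
Research and drafting: 7.8 × $330 = $2,574.00
Motion practice: 136.1 × $350 = $47,635.00
Subtotal: $9,240.00 + $7,848.00 + $2,574.00 + $47,635.00 = $67,297.00
Travel: 34.2 × ($240 ÷ 2) = 34.2 × $120.00 = $4,104.00
Total: $67,297.00 + $4,104.00 = $71,401.00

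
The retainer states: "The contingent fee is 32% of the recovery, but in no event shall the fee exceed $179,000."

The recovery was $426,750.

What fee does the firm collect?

$136,560.00

32% of $426,750 = $136,560.00
That is under the $179,000 cap.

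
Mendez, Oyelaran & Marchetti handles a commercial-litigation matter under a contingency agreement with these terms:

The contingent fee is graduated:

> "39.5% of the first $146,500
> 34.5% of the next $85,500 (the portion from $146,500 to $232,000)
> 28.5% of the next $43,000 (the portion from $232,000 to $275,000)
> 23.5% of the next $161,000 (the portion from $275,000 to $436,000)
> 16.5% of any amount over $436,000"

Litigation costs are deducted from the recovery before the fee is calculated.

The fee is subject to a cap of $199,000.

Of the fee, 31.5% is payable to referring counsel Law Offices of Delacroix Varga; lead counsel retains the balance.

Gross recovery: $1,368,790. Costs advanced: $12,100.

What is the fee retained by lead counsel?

Fee base (net of costs): $1,368,790 − $12,100 = $1,356,690
First $146,500 at 39.5% = $57,867.50
Next $85,500 at 34.5% = $29,497.50
Next $43,000 at 28.5% = $12,255.00
Next $161,000 at 23.5% = $37,835.00
Remaining $920,690 at 16.5% = $151,913.85
Fee: $57,867.50 + $29,497.50 + $12,255.00 + $37,835.00 + $151,913.85 = $289,368.85
$289,368.85 exceeds the $199,000 cap, so the fee is capped at $199,000.00.
Referral share: 31.5% of $199,000.00 = $62,685.00; lead counsel retains $199,000.00 − $62,685.00 = $136,315.00.

$136,315.00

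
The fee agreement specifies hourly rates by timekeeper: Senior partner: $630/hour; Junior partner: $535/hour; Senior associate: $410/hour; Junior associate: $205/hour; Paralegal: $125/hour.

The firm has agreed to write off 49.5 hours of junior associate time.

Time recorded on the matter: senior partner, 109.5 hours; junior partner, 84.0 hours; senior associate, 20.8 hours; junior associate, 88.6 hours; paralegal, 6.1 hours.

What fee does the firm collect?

$131,231.00

Senior partner: 109.5 × $630 = $68,985.00
Junior partner: 84.0 × $535 = $44,940.00
Senior associate: 20.8 × $410 = $8,528.00
Junior associate: 88.6 × $205 = $18,163.00
Paralegal: 6.1 × $125 = $762.50
Subtotal: $141,378.50
Write-off: 49.5 × $205 = $10,147.50
Total: $141,378.50 − $10,147.50 = $131,231.00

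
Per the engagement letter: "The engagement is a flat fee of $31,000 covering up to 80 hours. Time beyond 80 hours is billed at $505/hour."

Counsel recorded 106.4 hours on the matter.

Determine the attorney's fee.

$44,332.00

Flat fee: $31,000.00
Excess hours: 106.4 − 80 = 26.4
Overrun: 26.4 × $505 = $13,332.00
Total: $31,000.00 + $13,332.00 = $44,332.00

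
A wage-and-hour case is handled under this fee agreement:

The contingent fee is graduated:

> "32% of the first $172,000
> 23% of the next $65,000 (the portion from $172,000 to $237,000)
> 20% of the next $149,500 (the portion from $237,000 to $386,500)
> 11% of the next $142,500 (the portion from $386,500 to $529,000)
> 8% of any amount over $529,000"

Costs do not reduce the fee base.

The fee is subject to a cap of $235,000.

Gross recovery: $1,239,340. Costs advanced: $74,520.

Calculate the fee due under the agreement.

Fee base is the gross recovery, $1,239,340; costs are reimbursed separately.
First $172,000 at 32% = $55,040.00
Next $65,000 at 23% = $14,950.00
Next $149,500 at 20% = $29,900.00
Next $142,500 at 11% = $15,675.00
Remaining $710,340 at 8% = $56,827.20
Fee: $55,040.00 + $14,950.00 + $29,900.00 + $15,675.00 + $56,827.20 = $172,392.20
$172,392.20 is under the $235,000 cap.

$172,392.20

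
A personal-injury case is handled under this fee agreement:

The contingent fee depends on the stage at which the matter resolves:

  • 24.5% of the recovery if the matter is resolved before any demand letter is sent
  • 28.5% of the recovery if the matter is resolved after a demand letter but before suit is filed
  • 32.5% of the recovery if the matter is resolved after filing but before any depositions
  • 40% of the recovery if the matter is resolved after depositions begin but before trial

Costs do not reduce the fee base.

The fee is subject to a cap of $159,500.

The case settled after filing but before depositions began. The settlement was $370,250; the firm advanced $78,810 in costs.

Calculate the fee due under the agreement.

Fee base is the gross recovery, $370,250; costs are reimbursed separately.
The matter settled after filing but before depositions began, so the 32.5% rate applies.
$370,250 × 32.5% = $120,331.25
$120,331.25 is under the $159,500 cap.

$120,331.25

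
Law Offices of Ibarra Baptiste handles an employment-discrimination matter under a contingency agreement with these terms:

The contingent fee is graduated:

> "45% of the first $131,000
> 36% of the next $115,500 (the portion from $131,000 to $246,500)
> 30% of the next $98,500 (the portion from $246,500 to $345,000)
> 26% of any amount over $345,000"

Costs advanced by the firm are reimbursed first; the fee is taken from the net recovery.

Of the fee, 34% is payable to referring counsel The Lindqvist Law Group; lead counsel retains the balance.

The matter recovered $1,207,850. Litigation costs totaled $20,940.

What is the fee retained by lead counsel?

Fee base (net of costs): $1,207,850 − $20,940 = $1,186,910
First $131,000 at 45% = $58,950.00
Next $115,500 at 36% = $41,580.00
Next $98,500 at 30% = $29,550.00
Remaining $841,910 at 26% = $218,896.60
Fee: $58,950.00 + $41,580.00 + $29,550.00 + $218,896.60 = $348,976.60
Referral share: 34% of $348,976.60 = $118,652.04; lead counsel retains $348,976.60 − $118,652.04 = $230,324.56.

$230,324.56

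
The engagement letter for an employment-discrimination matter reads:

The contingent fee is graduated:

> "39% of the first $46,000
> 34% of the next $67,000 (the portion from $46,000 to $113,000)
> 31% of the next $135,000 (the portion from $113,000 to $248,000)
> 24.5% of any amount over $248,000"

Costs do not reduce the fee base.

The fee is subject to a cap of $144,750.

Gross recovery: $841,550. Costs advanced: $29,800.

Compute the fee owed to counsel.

$144,750.00

Fee base is the gross recovery, $841,550; costs are reimbursed separately.
First $46,000 at 39% = $17,940.00
Next $67,000 at 34% = $22,780.00
Next $135,000 at 31% = $41,850.00
Remaining $593,550 at 24.5% = $145,419.75
Fee: $17,940.00 + $22,780.00 + $41,850.00 + $145,419.75 = $227,989.75
$227,989.75 exceeds the $144,750 cap, so the fee is capped at $144,750.00.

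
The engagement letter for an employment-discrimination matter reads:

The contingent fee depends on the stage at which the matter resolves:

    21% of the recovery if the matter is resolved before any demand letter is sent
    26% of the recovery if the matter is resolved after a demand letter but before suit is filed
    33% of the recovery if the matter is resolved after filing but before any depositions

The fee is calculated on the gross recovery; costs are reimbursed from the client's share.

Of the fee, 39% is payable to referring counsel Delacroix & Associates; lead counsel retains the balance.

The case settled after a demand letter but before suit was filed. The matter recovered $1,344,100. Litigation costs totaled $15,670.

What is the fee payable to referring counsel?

$136,291.74

Fee base is the gross recovery, $1,344,100; costs are reimbursed separately.
The matter settled after a demand letter but before suit was filed, so the 26% rate applies.
$1,344,100 × 26% = $349,466.00
Referral share: 39% of $349,466.00 = $136,291.74; lead counsel retains $349,466.00 − $136,291.74 = $213,174.26.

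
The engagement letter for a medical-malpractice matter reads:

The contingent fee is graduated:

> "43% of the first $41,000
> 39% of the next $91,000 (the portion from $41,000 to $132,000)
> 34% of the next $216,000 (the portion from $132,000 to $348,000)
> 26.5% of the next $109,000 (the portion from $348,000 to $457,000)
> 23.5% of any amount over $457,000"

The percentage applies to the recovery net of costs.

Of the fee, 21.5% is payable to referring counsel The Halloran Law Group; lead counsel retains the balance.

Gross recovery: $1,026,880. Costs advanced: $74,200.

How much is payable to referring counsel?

$58,464.91

Fee base (net of costs): $1,026,880 − $74,200 = $952,680
First $41,000 at 43% = $17,630.00
Next $91,000 at 39% = $35,490.00
Next $216,000 at 34% = $73,440.00
Next $109,000 at 26.5% = $28,885.00
Remaining $495,680 at 23.5% = $116,484.80
Fee: $17,630.00 + $35,490.00 + $73,440.00 + $28,885.00 + $116,484.80 = $271,929.80
Referral share: 21.5% of $271,929.80 = $58,464.91; lead counsel retains $271,929.80 − $58,464.91 = $213,464.89.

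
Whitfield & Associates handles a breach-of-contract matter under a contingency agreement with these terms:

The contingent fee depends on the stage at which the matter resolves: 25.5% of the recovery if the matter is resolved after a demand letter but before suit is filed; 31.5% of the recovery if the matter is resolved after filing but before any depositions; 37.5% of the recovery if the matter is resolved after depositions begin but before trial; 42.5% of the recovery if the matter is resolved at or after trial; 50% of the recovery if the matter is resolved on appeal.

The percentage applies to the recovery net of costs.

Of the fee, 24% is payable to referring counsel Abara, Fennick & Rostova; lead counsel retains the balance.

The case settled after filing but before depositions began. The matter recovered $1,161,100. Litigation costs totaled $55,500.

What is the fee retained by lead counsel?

Fee base (net of costs): $1,161,100 − $55,500 = $1,105,600
The matter settled after filing but before depositions began, so the 31.5% rate applies.
$1,105,600 × 31.5% = $348,264.00
Referral share: 24% of $348,264.00 = $83,583.36; lead counsel retains $348,264.00 − $83,583.36 = $264,680.64.

$264,680.64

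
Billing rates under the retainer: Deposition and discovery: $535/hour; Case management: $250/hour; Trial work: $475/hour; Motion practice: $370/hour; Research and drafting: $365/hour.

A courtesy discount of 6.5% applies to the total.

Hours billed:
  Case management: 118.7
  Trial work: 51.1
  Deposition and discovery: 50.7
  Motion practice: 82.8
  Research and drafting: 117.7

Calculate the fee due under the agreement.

$144,615.05

Deposition and discovery: 50.7 × $535 = $27,124.50
Case management: 118.7 × $250 = $29,675.00
Trial work: 51.1 × $475 = $24,272.50
Motion practice: 82.8 × $370 = $30,636.00
Research and drafting: 117.7 × $365 = $42,960.50
Subtotal: $154,668.50
Less 6.5% discount: −$10,053.45
Total: $154,668.50 − $10,053.45 = $144,615.05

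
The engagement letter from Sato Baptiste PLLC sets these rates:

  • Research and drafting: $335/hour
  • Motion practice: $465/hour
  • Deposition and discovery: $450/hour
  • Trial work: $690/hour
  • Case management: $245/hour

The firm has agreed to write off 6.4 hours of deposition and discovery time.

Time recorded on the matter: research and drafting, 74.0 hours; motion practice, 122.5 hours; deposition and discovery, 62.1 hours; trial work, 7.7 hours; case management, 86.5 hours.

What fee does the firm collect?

Research and drafting: 74.0 × $335 = $24,790.00
Motion practice: 122.5 × $465 = $56,962.50
Deposition and discovery: 62.1 × $450 = $27,945.00
Trial work: 7.7 × $690 = $5,313.00
Case management: 86.5 × $245 = $21,192.50
Subtotal: $136,203.00
Write-off: 6.4 × $450 = $2,880.00
Total: $136,203.00 − $2,880.00 = $133,323.00

$133,323.00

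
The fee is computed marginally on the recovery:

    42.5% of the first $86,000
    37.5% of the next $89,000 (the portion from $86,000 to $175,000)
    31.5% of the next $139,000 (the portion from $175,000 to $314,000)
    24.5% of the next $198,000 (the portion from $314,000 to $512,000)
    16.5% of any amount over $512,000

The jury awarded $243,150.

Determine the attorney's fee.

$91,392.25

First $86,000 at 42.5% = $36,550.00
Next $89,000 at 37.5% = $33,375.00
Remaining $68,150 at 31.5% = $21,467.25
Fee: $36,550.00 + $33,375.00 + $21,467.25 = $91,392.25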